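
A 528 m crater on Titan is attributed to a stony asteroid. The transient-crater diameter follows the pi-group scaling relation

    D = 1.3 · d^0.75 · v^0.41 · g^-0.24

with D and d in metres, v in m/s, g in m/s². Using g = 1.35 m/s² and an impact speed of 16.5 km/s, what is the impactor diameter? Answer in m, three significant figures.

Rearranging for d: d = [D / (1.3 · 16500^0.41 · 1.35^-0.24)]^(1/0.75).
16500^0.41 = 53.60
1.35^-0.24 = 0.9305
Denominator = 1.3 × 53.60 × 0.9305 = 64.84
D / 64.84 = 528 / 64.84 = 8.143
d = 8.143^(1/0.75) = 8.143^1.3333 = 16.38 m

d ≈ 16.4 m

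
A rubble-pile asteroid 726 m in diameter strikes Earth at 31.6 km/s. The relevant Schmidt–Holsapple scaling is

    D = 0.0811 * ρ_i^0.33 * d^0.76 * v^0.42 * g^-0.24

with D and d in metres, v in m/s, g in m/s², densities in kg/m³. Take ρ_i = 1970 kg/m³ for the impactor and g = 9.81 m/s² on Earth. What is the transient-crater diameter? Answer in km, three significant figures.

In SI units: v = 31600 m/s.
ρ_i^0.33 = 1970^0.33 = 12.22
d^0.76 = 726^0.76 = 149.4
v^0.42 = 31600^0.42 = 77.60
g^-0.24 = 9.81^-0.24 = 0.5781
D = 0.0811 × 12.22 × 149.4 × 77.60 × 0.5781 = 6642 m
   = 6.642 km

D ≈ 6.64 km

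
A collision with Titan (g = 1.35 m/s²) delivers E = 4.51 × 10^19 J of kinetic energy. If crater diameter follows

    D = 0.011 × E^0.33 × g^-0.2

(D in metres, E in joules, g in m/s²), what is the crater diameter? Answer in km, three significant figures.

D ≈ 31.7 km

E^0.33 = (4.51 × 10^19)^0.33 = 3.061 × 10^6
g^-0.2 = 1.35^-0.2 = 0.9417
D = 0.011 × 3.061 × 10^6 × 0.9417 = 31708 m
   = 31.71 km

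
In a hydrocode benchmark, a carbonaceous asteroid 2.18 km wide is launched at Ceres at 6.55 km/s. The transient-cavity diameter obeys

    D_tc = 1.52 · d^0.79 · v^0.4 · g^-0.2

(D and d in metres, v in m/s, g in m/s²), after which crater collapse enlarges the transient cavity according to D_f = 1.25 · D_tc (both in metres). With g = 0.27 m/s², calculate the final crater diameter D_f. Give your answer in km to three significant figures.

In SI: d = 2180 m, v = 6550 m/s.
d^0.79 = 2180^0.79 = 433.9
v^0.4 = 6550^0.4 = 33.61
g^-0.2 = 0.27^-0.2 = 1.299
D_tc = 1.52 × 433.9 × 33.61 × 1.299 = 28790 m
D_f = 1.25 × 28790 = 35988 m
     = 35.99 km

D_f ≈ 36.0 km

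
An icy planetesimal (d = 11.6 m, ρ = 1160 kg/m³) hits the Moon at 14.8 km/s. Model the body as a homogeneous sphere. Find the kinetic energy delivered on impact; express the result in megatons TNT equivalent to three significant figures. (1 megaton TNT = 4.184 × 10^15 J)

v = 14800 m/s.
Mass m = (π/6) ρ d³ = (π/6) × 1160 × (11.6)³ = 9.480 × 10^5 kg
E = ½ m v² = 0.5 × 9.480 × 10^5 × (14800)² = 1.038 × 10^14 J
   = 1.038 × 10^14 / 4.184×10^15 = 0.02481 Mt

E ≈ 0.0248 Mt TNT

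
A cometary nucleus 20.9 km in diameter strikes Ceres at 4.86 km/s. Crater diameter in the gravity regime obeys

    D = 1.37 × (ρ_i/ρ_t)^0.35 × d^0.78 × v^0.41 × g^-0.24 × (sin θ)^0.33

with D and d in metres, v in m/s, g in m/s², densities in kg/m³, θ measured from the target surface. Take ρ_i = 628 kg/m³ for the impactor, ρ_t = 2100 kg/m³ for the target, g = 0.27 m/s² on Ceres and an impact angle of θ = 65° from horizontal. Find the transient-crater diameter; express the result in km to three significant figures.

In SI units: d = 20900 m, v = 4860 m/s.
(ρ_i/ρ_t)^0.35 = (628/2100)^0.35 = 0.6554
d^0.78 = 20900^0.78 = 2343
v^0.41 = 4860^0.41 = 32.47
g^-0.24 = 0.27^-0.24 = 1.369
(sin 65°)^0.33 = 0.9063^0.33 = 0.9681
D = 1.37 × 0.6554 × 2343 × 32.47 × 1.369 × 0.9681 = 90533 m
   = 90.53 km

D ≈ 90.5 km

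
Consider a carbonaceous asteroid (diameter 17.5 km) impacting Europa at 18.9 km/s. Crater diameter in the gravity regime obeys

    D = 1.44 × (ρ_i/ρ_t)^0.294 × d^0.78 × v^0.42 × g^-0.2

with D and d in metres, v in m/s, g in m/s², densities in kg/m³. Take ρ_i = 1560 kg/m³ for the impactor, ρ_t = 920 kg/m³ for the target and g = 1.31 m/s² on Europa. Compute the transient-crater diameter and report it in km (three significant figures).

D ≈ 203 km

In SI units: d = 17500 m, v = 18900 m/s.
(ρ_i/ρ_t)^0.294 = (1560/920)^0.294 = 1.168
d^0.78 = 17500^0.78 = 2040
v^0.42 = 18900^0.42 = 62.53
g^-0.2 = 1.31^-0.2 = 0.9474
D = 1.44 × 1.168 × 2040 × 62.53 × 0.9474 = 2.033 × 10^5 m
   = 203.3 km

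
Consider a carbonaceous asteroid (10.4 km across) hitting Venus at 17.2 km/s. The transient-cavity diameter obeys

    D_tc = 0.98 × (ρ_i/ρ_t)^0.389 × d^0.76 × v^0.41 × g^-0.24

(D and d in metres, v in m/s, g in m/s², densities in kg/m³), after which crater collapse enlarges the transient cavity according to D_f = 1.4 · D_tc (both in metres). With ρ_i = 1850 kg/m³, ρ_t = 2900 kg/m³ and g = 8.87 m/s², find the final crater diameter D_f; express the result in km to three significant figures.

D_f ≈ 42.0 km

In SI: d = 10400 m, v = 17200 m/s.
(ρ_i/ρ_t)^0.389 = (1850/2900)^0.389 = 0.8396
d^0.76 = 10400^0.76 = 1130
v^0.41 = 17200^0.41 = 54.52
g^-0.24 = 8.87^-0.24 = 0.5922
D_tc = 0.98 × 0.8396 × 1130 × 54.52 × 0.5922 = 30020 m
D_f = 1.4 × 30020 = 42028 m
     = 42.03 km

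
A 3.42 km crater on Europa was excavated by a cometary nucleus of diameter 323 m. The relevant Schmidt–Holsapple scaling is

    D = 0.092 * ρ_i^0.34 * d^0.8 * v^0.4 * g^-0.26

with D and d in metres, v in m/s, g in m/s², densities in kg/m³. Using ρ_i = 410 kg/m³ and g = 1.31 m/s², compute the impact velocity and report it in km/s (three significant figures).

Rearranging for v: v = [D / (0.092 · 410^0.34 · 323^0.8 · 1.31^-0.26)]^(1/0.4).
D = 3420 m.
410^0.34 = 7.733
323^0.8 = 101.7
1.31^-0.26 = 0.9322
Denominator = 0.092 × 7.733 × 101.7 × 0.9322 = 67.45
D / 67.45 = 3420 / 67.45 = 50.70
v = 50.70^(1/0.4) = 50.70^2.5 = 18303 m/s

v ≈ 18.3 km/s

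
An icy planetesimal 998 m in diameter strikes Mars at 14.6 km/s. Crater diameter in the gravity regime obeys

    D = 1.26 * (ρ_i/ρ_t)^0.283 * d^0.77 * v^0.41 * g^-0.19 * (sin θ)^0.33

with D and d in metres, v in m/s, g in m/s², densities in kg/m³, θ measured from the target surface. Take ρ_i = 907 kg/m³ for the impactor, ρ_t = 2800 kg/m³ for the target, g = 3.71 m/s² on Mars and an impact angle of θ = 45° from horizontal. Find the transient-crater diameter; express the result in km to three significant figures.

In SI units: v = 14600 m/s.
(ρ_i/ρ_t)^0.283 = (907/2800)^0.283 = 0.7269
d^0.77 = 998^0.77 = 203.9
v^0.41 = 14600^0.41 = 50.98
g^-0.19 = 3.71^-0.19 = 0.7795
(sin 45°)^0.33 = 0.7071^0.33 = 0.8919
D = 1.26 × 0.7269 × 203.9 × 50.98 × 0.7795 × 0.8919 = 6619 m
   = 6.619 km

D ≈ 6.62 km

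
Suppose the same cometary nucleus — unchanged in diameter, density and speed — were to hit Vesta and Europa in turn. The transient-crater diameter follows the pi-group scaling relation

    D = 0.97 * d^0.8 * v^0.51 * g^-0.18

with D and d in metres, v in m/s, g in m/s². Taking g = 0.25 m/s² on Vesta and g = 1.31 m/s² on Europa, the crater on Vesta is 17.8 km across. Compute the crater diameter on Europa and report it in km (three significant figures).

D ≈ 13.2 km

All impactor-dependent factors cancel in the ratio, leaving D_Europa/D_Vesta = (g_Europa/g_Vesta)^-0.18.
(1.31/0.25)^-0.18 = 5.240^-0.18 = 0.7422
D_Europa = 0.7422 × 17.8 km = 13.2 km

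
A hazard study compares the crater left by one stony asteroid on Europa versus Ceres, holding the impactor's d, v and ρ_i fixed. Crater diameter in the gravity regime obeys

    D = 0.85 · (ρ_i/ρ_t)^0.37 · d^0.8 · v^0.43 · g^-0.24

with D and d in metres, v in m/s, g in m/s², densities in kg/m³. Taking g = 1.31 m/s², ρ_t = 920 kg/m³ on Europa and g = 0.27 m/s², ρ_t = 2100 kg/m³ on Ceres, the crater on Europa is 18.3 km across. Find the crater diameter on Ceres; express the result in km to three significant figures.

D ≈ 19.7 km

The impactor-only factors (d, v, ρ_i) cancel in the ratio, leaving D_Ceres/D_Europa = (g_Ceres/g_Europa)^-0.24 · (ρ_t,Europa/ρ_t,Ceres)^0.37.
(0.27/1.31)^-0.24 = 0.2061^-0.24 = 1.461
(920/2100)^0.37 = 0.4381^0.37 = 0.7369
Ratio = 1.461 × 0.7369 = 1.077
D_Ceres = 1.077 × 18.3 km = 19.7 km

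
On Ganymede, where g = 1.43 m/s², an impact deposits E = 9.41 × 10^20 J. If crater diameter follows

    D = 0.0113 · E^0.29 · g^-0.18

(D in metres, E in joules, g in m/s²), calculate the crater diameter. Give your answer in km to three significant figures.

E^0.29 = (9.41 × 10^20)^0.29 = 1.209 × 10^6
g^-0.18 = 1.43^-0.18 = 0.9376
D = 0.0113 × 1.209 × 10^6 × 0.9376 = 12809 m
   = 12.81 km

D ≈ 12.8 km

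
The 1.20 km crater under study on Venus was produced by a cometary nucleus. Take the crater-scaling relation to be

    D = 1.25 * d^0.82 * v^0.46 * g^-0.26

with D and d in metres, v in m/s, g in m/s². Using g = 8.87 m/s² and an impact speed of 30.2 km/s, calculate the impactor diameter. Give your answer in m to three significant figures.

Rearranging for d: d = [D / (1.25 · 30200^0.46 · 8.87^-0.26)]^(1/0.82).
D = 1200 m.
30200^0.46 = 115.0
8.87^-0.26 = 0.5669
Denominator = 1.25 × 115.0 × 0.5669 = 81.49
D / 81.49 = 1200 / 81.49 = 14.73
d = 14.73^(1/0.82) = 14.73^1.2195 = 26.58 m

d ≈ 26.6 m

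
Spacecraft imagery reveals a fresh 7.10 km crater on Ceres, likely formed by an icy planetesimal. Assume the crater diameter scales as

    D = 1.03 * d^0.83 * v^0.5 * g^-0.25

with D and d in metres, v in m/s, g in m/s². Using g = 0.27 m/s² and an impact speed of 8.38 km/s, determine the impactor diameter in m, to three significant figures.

Rearranging for d: d = [D / (1.03 · 8380^0.5 · 0.27^-0.25)]^(1/0.83).
D = 7100 m.
8380^0.5 = 91.54
0.27^-0.25 = 1.387
Denominator = 1.03 × 91.54 × 1.387 = 130.8
D / 130.8 = 7100 / 130.8 = 54.28
d = 54.28^(1/0.83) = 54.28^1.2048 = 123.0 m

d ≈ 123 m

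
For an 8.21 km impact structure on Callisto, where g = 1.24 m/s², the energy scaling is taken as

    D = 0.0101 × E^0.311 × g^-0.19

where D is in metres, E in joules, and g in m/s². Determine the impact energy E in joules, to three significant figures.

Rearranging: E = [D / (0.0101 · g^-0.19)]^(1/0.311).
D = 8210 m.
g^-0.19 = 1.24^-0.19 = 0.9600
D / (0.0101 × 0.9600) = 8210 / (9.696 × 10^-3) = 8.467 × 10^5
E = (8.467 × 10^5)^3.2154 = 1.148 × 10^19 J

E ≈ 1.15 × 10^19 J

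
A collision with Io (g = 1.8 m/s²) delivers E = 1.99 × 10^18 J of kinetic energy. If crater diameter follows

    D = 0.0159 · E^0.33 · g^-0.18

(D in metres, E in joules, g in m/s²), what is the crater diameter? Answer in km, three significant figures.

D ≈ 15.6 km

E^0.33 = (1.99 × 10^18)^0.33 = 1.093 × 10^6
g^-0.18 = 1.8^-0.18 = 0.8996
D = 0.0159 × 1.093 × 10^6 × 0.8996 = 15634 m
   = 15.63 km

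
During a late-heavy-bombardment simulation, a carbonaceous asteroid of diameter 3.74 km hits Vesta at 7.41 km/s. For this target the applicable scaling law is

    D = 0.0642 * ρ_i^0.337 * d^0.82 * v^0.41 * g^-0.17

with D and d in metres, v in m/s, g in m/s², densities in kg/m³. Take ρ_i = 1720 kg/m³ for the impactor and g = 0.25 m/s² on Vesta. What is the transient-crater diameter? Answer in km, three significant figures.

D ≈ 32.9 km

In SI units: d = 3740 m, v = 7410 m/s.
ρ_i^0.337 = 1720^0.337 = 12.31
d^0.82 = 3740^0.82 = 850.7
v^0.41 = 7410^0.41 = 38.60
g^-0.17 = 0.25^-0.17 = 1.266
D = 0.0642 × 12.31 × 850.7 × 38.60 × 1.266 = 32854 m
   = 32.85 km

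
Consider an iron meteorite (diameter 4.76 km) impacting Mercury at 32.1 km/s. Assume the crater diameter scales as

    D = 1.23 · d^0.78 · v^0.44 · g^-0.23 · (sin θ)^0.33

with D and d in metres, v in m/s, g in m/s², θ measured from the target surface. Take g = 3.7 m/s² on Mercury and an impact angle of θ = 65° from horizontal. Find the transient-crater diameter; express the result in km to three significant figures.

D ≈ 62.6 km

In SI units: d = 4760 m, v = 32100 m/s.
d^0.78 = 4760^0.78 = 738.8
v^0.44 = 32100^0.44 = 96.13
g^-0.23 = 3.7^-0.23 = 0.7401
(sin 65°)^0.33 = 0.9063^0.33 = 0.9681
D = 1.23 × 738.8 × 96.13 × 0.7401 × 0.9681 = 62590 m
   = 62.59 km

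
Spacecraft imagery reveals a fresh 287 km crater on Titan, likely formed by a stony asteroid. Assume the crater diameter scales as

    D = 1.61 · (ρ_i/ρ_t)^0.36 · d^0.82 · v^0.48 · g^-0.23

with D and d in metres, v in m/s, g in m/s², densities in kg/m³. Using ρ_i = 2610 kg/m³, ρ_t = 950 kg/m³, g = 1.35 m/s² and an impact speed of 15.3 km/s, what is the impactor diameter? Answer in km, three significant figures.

d ≈ 6.28 km

Rearranging for d: d = [D / (1.61 · (2610/950)^0.36 · 15300^0.48 · 1.35^-0.23)]^(1/0.82).
D = 287000 m.
(2610/950)^0.36 = 1.439
15300^0.48 = 102.0
1.35^-0.23 = 0.9333
Denominator = 1.61 × 1.439 × 102.0 × 0.9333 = 220.6
D / 220.6 = 287000 / 220.6 = 1301
d = 1301^(1/0.82) = 1301^1.2195 = 6279 m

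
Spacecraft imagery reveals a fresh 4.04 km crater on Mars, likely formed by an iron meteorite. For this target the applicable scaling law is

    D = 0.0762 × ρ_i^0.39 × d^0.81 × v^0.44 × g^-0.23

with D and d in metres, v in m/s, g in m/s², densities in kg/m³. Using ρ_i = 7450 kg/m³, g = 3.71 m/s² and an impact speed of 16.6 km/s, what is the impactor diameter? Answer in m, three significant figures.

Rearranging for d: d = [D / (0.0762 · 7450^0.39 · 16600^0.44 · 3.71^-0.23)]^(1/0.81).
D = 4040 m.
7450^0.39 = 32.37
16600^0.44 = 71.92
3.71^-0.23 = 0.7397
Denominator = 0.0762 × 32.37 × 71.92 × 0.7397 = 131.2
D / 131.2 = 4040 / 131.2 = 30.79
d = 30.79^(1/0.81) = 30.79^1.2346 = 68.80 m

d ≈ 68.8 m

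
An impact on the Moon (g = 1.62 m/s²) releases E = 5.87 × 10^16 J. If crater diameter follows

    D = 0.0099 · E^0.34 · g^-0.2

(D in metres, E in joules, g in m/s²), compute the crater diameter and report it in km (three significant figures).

E^0.34 = (5.87 × 10^16)^0.34 = 5.027 × 10^5
g^-0.2 = 1.62^-0.2 = 0.9080
D = 0.0099 × 5.027 × 10^5 × 0.9080 = 4519 m
   = 4.519 km

D ≈ 4.52 km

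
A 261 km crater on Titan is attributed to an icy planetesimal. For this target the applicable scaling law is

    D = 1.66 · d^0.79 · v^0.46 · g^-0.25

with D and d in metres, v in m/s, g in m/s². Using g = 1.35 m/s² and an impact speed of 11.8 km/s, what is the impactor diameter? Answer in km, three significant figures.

d ≈ 17.7 km

Rearranging for d: d = [D / (1.66 · 11800^0.46 · 1.35^-0.25)]^(1/0.79).
D = 261000 m.
11800^0.46 = 74.66
1.35^-0.25 = 0.9277
Denominator = 1.66 × 74.66 × 0.9277 = 115.0
D / 115.0 = 261000 / 115.0 = 2270
d = 2270^(1/0.79) = 2270^1.2658 = 17703 m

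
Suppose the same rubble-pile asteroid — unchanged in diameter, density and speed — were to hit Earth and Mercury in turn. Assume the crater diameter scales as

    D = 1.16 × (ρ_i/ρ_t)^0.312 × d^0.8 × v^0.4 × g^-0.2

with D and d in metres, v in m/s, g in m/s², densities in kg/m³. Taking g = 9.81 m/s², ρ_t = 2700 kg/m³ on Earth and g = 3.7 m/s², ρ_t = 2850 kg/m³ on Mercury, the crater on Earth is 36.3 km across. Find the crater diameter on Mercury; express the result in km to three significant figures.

The impactor-only factors (d, v, ρ_i) cancel in the ratio, leaving D_Mercury/D_Earth = (g_Mercury/g_Earth)^-0.2 · (ρ_t,Earth/ρ_t,Mercury)^0.312.
(3.7/9.81)^-0.2 = 0.3772^-0.2 = 1.215
(2700/2850)^0.312 = 0.9474^0.312 = 0.9833
Ratio = 1.215 × 0.9833 = 1.195
D_Mercury = 1.195 × 36.3 km = 43.4 km

D ≈ 43.4 km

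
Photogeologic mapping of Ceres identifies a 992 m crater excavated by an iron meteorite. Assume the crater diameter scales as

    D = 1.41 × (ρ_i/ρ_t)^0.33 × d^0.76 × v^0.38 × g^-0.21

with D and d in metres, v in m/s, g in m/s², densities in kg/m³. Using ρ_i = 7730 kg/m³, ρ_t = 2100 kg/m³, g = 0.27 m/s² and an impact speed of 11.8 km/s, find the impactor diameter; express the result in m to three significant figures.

d ≈ 20.3 m

Rearranging for d: d = [D / (1.41 · (7730/2100)^0.33 · 11800^0.38 · 0.27^-0.21)]^(1/0.76).
(7730/2100)^0.33 = 1.537
11800^0.38 = 35.26
0.27^-0.21 = 1.316
Denominator = 1.41 × 1.537 × 35.26 × 1.316 = 100.6
D / 100.6 = 992 / 100.6 = 9.861
d = 9.861^(1/0.76) = 9.861^1.3158 = 20.31 m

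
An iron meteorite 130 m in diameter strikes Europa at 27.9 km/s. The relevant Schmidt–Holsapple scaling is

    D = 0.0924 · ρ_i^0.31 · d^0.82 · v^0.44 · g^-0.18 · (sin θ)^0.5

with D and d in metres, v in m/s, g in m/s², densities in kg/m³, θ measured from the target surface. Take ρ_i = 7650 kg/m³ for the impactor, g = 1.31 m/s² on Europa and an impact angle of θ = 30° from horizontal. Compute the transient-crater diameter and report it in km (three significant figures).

In SI units: v = 27900 m/s.
ρ_i^0.31 = 7650^0.31 = 15.99
d^0.82 = 130^0.82 = 54.13
v^0.44 = 27900^0.44 = 90.38
g^-0.18 = 1.31^-0.18 = 0.9526
(sin 30°)^0.5 = 0.5000^0.5 = 0.7071
D = 0.0924 × 15.99 × 54.13 × 90.38 × 0.9526 × 0.7071 = 4869 m
   = 4.869 km

D ≈ 4.87 km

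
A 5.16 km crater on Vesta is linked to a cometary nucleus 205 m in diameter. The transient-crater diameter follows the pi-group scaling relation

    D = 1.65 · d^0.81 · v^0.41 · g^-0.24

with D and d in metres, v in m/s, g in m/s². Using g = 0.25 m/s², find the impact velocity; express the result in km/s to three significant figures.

Rearranging for v: v = [D / (1.65 · 205^0.81 · 0.25^-0.24)]^(1/0.41).
D = 5160 m.
205^0.81 = 74.56
0.25^-0.24 = 1.395
Denominator = 1.65 × 74.56 × 1.395 = 171.6
D / 171.6 = 5160 / 171.6 = 30.07
v = 30.07^(1/0.41) = 30.07^2.439 = 4029 m/s

v ≈ 4.03 km/s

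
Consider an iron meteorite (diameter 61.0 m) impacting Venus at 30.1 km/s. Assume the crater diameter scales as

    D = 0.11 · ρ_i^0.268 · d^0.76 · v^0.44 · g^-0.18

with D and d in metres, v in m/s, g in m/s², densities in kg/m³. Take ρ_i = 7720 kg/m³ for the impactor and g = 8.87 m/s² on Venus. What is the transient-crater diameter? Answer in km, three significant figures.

D ≈ 1.74 km

In SI units: v = 30100 m/s.
ρ_i^0.268 = 7720^0.268 = 11.01
d^0.76 = 61^0.76 = 22.74
v^0.44 = 30100^0.44 = 93.45
g^-0.18 = 8.87^-0.18 = 0.6751
D = 0.11 × 11.01 × 22.74 × 93.45 × 0.6751 = 1737 m
   = 1.737 km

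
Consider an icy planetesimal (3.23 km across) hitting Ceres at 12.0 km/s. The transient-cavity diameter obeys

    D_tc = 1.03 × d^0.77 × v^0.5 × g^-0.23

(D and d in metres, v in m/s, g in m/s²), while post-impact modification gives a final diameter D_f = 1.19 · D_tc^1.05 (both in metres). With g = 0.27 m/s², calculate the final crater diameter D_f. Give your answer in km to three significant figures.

In SI: d = 3230 m, v = 12000 m/s.
d^0.77 = 3230^0.77 = 503.6
v^0.5 = 12000^0.5 = 109.5
g^-0.23 = 0.27^-0.23 = 1.351
D_tc = 1.03 × 503.6 × 109.5 × 1.351 = 76730 m
D_f = 1.19 × (76730)^1.05 = 1.602 × 10^5 m
     = 160.2 km

D_f ≈ 160 km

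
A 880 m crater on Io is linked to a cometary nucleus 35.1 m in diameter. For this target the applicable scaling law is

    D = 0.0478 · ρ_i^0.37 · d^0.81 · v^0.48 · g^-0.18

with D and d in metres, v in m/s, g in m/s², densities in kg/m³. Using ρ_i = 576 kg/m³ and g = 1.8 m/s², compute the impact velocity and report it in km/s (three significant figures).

Rearranging for v: v = [D / (0.0478 · 576^0.37 · 35.1^0.81 · 1.8^-0.18)]^(1/0.48).
576^0.37 = 10.50
35.1^0.81 = 17.85
1.8^-0.18 = 0.8996
Denominator = 0.0478 × 10.50 × 17.85 × 0.8996 = 8.059
D / 8.059 = 880 / 8.059 = 109.2
v = 109.2^(1/0.48) = 109.2^2.0833 = 17629 m/s

v ≈ 17.6 km/s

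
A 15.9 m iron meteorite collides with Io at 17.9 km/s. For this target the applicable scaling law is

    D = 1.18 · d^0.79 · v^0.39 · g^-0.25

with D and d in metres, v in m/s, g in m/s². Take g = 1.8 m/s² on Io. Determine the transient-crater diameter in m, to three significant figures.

D ≈ 413 m

In SI units: v = 17900 m/s.
d^0.79 = 15.9^0.79 = 8.894
v^0.39 = 17900^0.39 = 45.56
g^-0.25 = 1.8^-0.25 = 0.8633
D = 1.18 × 8.894 × 45.56 × 0.8633 = 412.8 m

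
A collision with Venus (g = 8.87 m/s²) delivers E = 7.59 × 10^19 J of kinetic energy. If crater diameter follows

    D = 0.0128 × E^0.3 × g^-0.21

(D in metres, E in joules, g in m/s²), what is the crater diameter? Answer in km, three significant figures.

D ≈ 7.45 km

E^0.3 = (7.59 × 10^19)^0.3 = 9.206 × 10^5
g^-0.21 = 8.87^-0.21 = 0.6323
D = 0.0128 × 9.206 × 10^5 × 0.6323 = 7451 m
   = 7.451 km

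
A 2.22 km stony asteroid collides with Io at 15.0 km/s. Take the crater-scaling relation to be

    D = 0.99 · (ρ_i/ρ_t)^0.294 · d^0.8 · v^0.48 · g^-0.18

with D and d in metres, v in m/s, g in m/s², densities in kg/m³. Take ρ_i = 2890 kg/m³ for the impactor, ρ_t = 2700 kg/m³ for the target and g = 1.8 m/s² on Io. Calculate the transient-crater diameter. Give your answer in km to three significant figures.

D ≈ 43.6 km

In SI units: d = 2220 m, v = 15000 m/s.
(ρ_i/ρ_t)^0.294 = (2890/2700)^0.294 = 1.020
d^0.8 = 2220^0.8 = 475.4
v^0.48 = 15000^0.48 = 101.0
g^-0.18 = 1.8^-0.18 = 0.8996
D = 0.99 × 1.020 × 475.4 × 101.0 × 0.8996 = 43618 m
   = 43.62 km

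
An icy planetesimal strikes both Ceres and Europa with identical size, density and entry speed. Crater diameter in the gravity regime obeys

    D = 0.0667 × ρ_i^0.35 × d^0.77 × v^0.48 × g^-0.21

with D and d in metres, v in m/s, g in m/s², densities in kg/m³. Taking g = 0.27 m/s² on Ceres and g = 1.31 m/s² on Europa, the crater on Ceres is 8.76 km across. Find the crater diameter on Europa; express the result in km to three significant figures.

All impactor-dependent factors cancel in the ratio, leaving D_Europa/D_Ceres = (g_Europa/g_Ceres)^-0.21.
(1.31/0.27)^-0.21 = 4.852^-0.21 = 0.7177
D_Europa = 0.7177 × 8.76 km = 6.29 km

D ≈ 6.29 km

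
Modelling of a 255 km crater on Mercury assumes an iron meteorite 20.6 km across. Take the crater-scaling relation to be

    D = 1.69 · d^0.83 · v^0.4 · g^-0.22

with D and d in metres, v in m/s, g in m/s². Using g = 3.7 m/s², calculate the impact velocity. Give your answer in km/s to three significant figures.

Rearranging for v: v = [D / (1.69 · 20600^0.83 · 3.7^-0.22)]^(1/0.4).
D = 255000 m.
20600^0.83 = 3806
3.7^-0.22 = 0.7499
Denominator = 1.69 × 3806 × 0.7499 = 4823
D / 4823 = 255000 / 4823 = 52.87
v = 52.87^(1/0.4) = 52.87^2.5 = 20325 m/s

v ≈ 20.3 km/s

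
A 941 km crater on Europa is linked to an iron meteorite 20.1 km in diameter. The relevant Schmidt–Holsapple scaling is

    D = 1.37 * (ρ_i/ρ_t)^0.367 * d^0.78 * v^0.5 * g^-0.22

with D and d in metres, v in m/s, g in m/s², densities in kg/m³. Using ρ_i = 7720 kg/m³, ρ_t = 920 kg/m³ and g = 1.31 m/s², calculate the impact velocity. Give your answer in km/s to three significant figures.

Rearranging for v: v = [D / (1.37 · (7720/920)^0.367 · 20100^0.78 · 1.31^-0.22)]^(1/0.5).
D = 941000 m.
(7720/920)^0.367 = 2.183
20100^0.78 = 2272
1.31^-0.22 = 0.9423
Denominator = 1.37 × 2.183 × 2272 × 0.9423 = 6403
D / 6403 = 941000 / 6403 = 147.0
v = 147.0^(1/0.5) = 147.0^2 = 21609 m/s

v ≈ 21.6 km/s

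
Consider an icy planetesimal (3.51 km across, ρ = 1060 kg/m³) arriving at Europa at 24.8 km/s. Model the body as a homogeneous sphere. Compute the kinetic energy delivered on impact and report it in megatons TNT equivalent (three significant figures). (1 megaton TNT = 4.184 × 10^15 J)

d = 3510 m; v = 24800 m/s.
Mass m = (π/6) ρ d³ = (π/6) × 1060 × (3510)³ = 2.400 × 10^13 kg
E = ½ m v² = 0.5 × 2.400 × 10^13 × (24800)² = 7.380 × 10^21 J
   = 7.380 × 10^21 / 4.184×10^15 = 1.764 × 10^6 Mt

E ≈ 1.76 × 10^6 Mt TNT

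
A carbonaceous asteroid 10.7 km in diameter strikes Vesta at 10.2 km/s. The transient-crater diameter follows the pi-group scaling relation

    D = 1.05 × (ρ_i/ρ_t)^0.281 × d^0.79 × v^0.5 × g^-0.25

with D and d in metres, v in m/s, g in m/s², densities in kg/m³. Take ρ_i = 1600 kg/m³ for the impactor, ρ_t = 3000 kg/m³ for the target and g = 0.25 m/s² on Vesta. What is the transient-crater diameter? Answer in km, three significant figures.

In SI units: d = 10700 m, v = 10200 m/s.
(ρ_i/ρ_t)^0.281 = (1600/3000)^0.281 = 0.8381
d^0.79 = 10700^0.79 = 1525
v^0.5 = 10200^0.5 = 101.0
g^-0.25 = 0.25^-0.25 = 1.414
D = 1.05 × 0.8381 × 1525 × 101.0 × 1.414 = 1.917 × 10^5 m
   = 191.7 km

D ≈ 192 km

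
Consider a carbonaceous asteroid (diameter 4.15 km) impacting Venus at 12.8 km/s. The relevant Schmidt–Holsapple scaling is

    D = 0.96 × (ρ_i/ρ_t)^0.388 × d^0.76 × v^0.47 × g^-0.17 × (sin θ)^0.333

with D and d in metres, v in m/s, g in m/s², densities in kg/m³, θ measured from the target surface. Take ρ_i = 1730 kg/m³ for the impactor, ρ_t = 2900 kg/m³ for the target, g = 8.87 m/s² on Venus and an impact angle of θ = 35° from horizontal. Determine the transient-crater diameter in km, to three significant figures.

In SI units: d = 4150 m, v = 12800 m/s.
(ρ_i/ρ_t)^0.388 = (1730/2900)^0.388 = 0.8184
d^0.76 = 4150^0.76 = 562.0
v^0.47 = 12800^0.47 = 85.19
g^-0.17 = 8.87^-0.17 = 0.6900
(sin 35°)^0.333 = 0.5736^0.333 = 0.8310
D = 0.96 × 0.8184 × 562.0 × 85.19 × 0.6900 × 0.8310 = 21568 m
   = 21.57 km

D ≈ 21.6 km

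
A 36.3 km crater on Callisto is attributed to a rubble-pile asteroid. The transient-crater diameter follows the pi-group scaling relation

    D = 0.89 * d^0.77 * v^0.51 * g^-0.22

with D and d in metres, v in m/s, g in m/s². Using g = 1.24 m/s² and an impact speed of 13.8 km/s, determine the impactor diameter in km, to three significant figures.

Rearranging for d: d = [D / (0.89 · 13800^0.51 · 1.24^-0.22)]^(1/0.77).
D = 36300 m.
13800^0.51 = 129.2
1.24^-0.22 = 0.9538
Denominator = 0.89 × 129.2 × 0.9538 = 109.7
D / 109.7 = 36300 / 109.7 = 330.9
d = 330.9^(1/0.77) = 330.9^1.2987 = 1872 m

d ≈ 1.87 km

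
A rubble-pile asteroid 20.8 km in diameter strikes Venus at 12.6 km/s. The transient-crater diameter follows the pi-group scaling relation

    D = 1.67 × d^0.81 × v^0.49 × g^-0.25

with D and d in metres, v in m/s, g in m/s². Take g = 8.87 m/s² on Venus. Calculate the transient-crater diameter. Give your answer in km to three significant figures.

D ≈ 311 km

In SI units: d = 20800 m, v = 12600 m/s.
d^0.81 = 20800^0.81 = 3145
v^0.49 = 12600^0.49 = 102.1
g^-0.25 = 8.87^-0.25 = 0.5795
D = 1.67 × 3145 × 102.1 × 0.5795 = 3.108 × 10^5 m
   = 310.8 km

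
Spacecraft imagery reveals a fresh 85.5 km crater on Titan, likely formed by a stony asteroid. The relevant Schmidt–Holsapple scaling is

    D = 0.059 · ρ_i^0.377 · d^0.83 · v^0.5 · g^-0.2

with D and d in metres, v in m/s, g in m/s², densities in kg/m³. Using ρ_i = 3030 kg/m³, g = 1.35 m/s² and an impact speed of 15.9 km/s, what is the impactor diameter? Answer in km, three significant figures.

Rearranging for d: d = [D / (0.059 · 3030^0.377 · 15900^0.5 · 1.35^-0.2)]^(1/0.83).
D = 85500 m.
3030^0.377 = 20.54
15900^0.5 = 126.1
1.35^-0.2 = 0.9417
Denominator = 0.059 × 20.54 × 126.1 × 0.9417 = 143.9
D / 143.9 = 85500 / 143.9 = 594.2
d = 594.2^(1/0.83) = 594.2^1.2048 = 2198 m

d ≈ 2.20 km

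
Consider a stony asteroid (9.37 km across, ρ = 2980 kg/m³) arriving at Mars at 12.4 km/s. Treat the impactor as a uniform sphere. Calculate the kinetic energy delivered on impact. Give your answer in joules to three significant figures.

E ≈ 9.87 × 10^22 J

d = 9370 m; v = 12400 m/s.
Mass m = (π/6) ρ d³ = (π/6) × 2980 × (9370)³ = 1.284 × 10^15 kg
E = ½ m v² = 0.5 × 1.284 × 10^15 × (12400)² = 9.871 × 10^22 J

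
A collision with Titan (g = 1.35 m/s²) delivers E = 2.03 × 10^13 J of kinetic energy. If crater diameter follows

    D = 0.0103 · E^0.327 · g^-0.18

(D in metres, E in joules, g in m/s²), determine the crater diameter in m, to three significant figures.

E^0.327 = (2.03 × 10^13)^0.327 = 2.247 × 10^4
g^-0.18 = 1.35^-0.18 = 0.9474
D = 0.0103 × 2.247 × 10^4 × 0.9474 = 219.3 m

D ≈ 219 m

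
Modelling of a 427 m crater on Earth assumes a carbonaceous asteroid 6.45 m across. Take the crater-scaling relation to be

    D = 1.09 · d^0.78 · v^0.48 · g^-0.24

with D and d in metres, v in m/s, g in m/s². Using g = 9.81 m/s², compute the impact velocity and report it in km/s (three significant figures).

v ≈ 38.2 km/s

Rearranging for v: v = [D / (1.09 · 6.45^0.78 · 9.81^-0.24)]^(1/0.48).
6.45^0.78 = 4.280
9.81^-0.24 = 0.5781
Denominator = 1.09 × 4.280 × 0.5781 = 2.697
D / 2.697 = 427 / 2.697 = 158.3
v = 158.3^(1/0.48) = 158.3^2.0833 = 38210 m/s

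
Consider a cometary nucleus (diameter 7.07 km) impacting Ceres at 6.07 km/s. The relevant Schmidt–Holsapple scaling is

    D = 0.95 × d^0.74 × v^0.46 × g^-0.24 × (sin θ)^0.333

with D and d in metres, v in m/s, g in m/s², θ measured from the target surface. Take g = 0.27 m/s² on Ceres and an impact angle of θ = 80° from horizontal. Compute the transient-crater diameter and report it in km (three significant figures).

In SI units: d = 7070 m, v = 6070 m/s.
d^0.74 = 7070^0.74 = 705.6
v^0.46 = 6070^0.46 = 54.99
g^-0.24 = 0.27^-0.24 = 1.369
(sin 80°)^0.333 = 0.9848^0.333 = 0.9949
D = 0.95 × 705.6 × 54.99 × 1.369 × 0.9949 = 50205 m
   = 50.21 km

D ≈ 50.2 km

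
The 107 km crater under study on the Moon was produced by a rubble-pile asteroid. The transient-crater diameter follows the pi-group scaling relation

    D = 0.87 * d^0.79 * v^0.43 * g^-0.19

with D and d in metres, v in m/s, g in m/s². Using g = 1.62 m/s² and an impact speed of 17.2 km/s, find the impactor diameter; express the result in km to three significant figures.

d ≈ 15.4 km

Rearranging for d: d = [D / (0.87 · 17200^0.43 · 1.62^-0.19)]^(1/0.79).
D = 107000 m.
17200^0.43 = 66.26
1.62^-0.19 = 0.9124
Denominator = 0.87 × 66.26 × 0.9124 = 52.60
D / 52.60 = 107000 / 52.60 = 2034
d = 2034^(1/0.79) = 2034^1.2658 = 15407 m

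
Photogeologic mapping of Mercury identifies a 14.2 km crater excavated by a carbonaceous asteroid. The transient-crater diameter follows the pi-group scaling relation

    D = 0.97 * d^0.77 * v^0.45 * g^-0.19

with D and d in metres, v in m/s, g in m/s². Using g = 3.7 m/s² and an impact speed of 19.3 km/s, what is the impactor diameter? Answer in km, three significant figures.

d ≈ 1.11 km

Rearranging for d: d = [D / (0.97 · 19300^0.45 · 3.7^-0.19)]^(1/0.77).
D = 14200 m.
19300^0.45 = 84.82
3.7^-0.19 = 0.7799
Denominator = 0.97 × 84.82 × 0.7799 = 64.17
D / 64.17 = 14200 / 64.17 = 221.3
d = 221.3^(1/0.77) = 221.3^1.2987 = 1110 m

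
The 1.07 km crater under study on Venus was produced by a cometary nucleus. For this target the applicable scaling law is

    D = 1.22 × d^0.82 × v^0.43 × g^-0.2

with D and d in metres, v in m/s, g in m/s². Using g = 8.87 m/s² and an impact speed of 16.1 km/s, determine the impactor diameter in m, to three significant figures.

d ≈ 41.1 m

Rearranging for d: d = [D / (1.22 · 16100^0.43 · 8.87^-0.2)]^(1/0.82).
D = 1070 m.
16100^0.43 = 64.41
8.87^-0.2 = 0.6463
Denominator = 1.22 × 64.41 × 0.6463 = 50.79
D / 50.79 = 1070 / 50.79 = 21.07
d = 21.07^(1/0.82) = 21.07^1.2195 = 41.13 m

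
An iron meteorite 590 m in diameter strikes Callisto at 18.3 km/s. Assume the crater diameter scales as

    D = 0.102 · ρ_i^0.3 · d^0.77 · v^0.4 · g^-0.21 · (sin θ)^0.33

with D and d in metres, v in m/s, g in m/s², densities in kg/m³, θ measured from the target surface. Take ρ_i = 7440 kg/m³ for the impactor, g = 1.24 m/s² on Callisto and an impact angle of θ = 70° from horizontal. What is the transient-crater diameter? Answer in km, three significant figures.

D ≈ 9.55 km

In SI units: v = 18300 m/s.
ρ_i^0.3 = 7440^0.3 = 14.50
d^0.77 = 590^0.77 = 136.0
v^0.4 = 18300^0.4 = 50.70
g^-0.21 = 1.24^-0.21 = 0.9558
(sin 70°)^0.33 = 0.9397^0.33 = 0.9797
D = 0.102 × 14.50 × 136.0 × 50.70 × 0.9558 × 0.9797 = 9549 m
   = 9.549 km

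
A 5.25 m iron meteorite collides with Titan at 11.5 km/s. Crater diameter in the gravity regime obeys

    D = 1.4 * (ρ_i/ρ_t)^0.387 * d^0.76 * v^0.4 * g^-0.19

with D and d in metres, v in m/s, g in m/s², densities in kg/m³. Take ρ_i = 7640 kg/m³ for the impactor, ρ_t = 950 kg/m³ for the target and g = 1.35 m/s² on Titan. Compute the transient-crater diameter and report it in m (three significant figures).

In SI units: v = 11500 m/s.
(ρ_i/ρ_t)^0.387 = (7640/950)^0.387 = 2.241
d^0.76 = 5.25^0.76 = 3.526
v^0.4 = 11500^0.4 = 42.10
g^-0.19 = 1.35^-0.19 = 0.9446
D = 1.4 × 2.241 × 3.526 × 42.10 × 0.9446 = 439.9 m

D ≈ 440 m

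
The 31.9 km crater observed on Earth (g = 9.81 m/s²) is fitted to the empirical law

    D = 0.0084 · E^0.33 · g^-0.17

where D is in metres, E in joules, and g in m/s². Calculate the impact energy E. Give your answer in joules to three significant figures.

E ≈ 2.81 × 10^20 J

Rearranging: E = [D / (0.0084 · g^-0.17)]^(1/0.33).
D = 31900 m.
g^-0.17 = 9.81^-0.17 = 0.6783
D / (0.0084 × 0.6783) = 31900 / (5.698 × 10^-3) = 5.598 × 10^6
E = (5.598 × 10^6)^3.0303 = 2.809 × 10^20 J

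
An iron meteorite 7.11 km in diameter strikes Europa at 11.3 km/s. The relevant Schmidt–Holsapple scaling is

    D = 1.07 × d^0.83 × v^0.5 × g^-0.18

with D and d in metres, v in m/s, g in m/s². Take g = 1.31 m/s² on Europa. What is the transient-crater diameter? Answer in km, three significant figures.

D ≈ 171 km

In SI units: d = 7110 m, v = 11300 m/s.
d^0.83 = 7110^0.83 = 1574
v^0.5 = 11300^0.5 = 106.3
g^-0.18 = 1.31^-0.18 = 0.9526
D = 1.07 × 1574 × 106.3 × 0.9526 = 1.705 × 10^5 m
   = 170.5 km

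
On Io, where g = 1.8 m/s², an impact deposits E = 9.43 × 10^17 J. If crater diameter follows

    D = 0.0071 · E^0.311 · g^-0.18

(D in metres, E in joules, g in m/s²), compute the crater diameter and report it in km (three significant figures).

D ≈ 2.49 km

E^0.311 = (9.43 × 10^17)^0.311 = 3.891 × 10^5
g^-0.18 = 1.8^-0.18 = 0.8996
D = 0.0071 × 3.891 × 10^5 × 0.8996 = 2485 m
   = 2.485 km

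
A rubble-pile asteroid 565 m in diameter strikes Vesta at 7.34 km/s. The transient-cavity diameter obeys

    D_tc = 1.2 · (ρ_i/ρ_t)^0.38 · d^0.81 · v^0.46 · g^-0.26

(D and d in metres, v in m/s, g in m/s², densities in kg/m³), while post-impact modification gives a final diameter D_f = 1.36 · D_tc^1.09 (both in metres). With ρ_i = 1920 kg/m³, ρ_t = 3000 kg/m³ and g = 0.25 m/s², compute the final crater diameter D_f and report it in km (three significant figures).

v = 7340 m/s.
(ρ_i/ρ_t)^0.38 = (1920/3000)^0.38 = 0.8440
d^0.81 = 565^0.81 = 169.5
v^0.46 = 7340^0.46 = 60.01
g^-0.26 = 0.25^-0.26 = 1.434
D_tc = 1.2 × 0.8440 × 169.5 × 60.01 × 1.434 = 14770 m
D_f = 1.36 × (14770)^1.09 = 47661 m
     = 47.66 km

D_f ≈ 47.7 km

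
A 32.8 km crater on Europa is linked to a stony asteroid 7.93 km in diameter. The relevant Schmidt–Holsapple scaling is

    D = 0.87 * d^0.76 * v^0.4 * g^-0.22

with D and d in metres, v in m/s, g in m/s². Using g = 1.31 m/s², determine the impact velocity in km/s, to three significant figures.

Rearranging for v: v = [D / (0.87 · 7930^0.76 · 1.31^-0.22)]^(1/0.4).
D = 32800 m.
7930^0.76 = 919.3
1.31^-0.22 = 0.9423
Denominator = 0.87 × 919.3 × 0.9423 = 753.6
D / 753.6 = 32800 / 753.6 = 43.52
v = 43.52^(1/0.4) = 43.52^2.5 = 12495 m/s

v ≈ 12.5 km/s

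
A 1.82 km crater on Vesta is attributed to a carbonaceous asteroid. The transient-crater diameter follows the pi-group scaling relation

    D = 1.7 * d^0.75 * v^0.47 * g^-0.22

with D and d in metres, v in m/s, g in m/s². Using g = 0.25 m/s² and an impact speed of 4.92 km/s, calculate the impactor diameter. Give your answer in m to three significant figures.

d ≈ 35.4 m

Rearranging for d: d = [D / (1.7 · 4920^0.47 · 0.25^-0.22)]^(1/0.75).
D = 1820 m.
4920^0.47 = 54.35
0.25^-0.22 = 1.357
Denominator = 1.7 × 54.35 × 1.357 = 125.4
D / 125.4 = 1820 / 125.4 = 14.51
d = 14.51^(1/0.75) = 14.51^1.3333 = 35.39 m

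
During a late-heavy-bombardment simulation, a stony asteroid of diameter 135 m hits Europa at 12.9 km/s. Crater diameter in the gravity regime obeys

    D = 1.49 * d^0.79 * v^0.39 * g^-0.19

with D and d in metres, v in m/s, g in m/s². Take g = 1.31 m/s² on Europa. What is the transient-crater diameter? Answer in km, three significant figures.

D ≈ 2.74 km

In SI units: v = 12900 m/s.
d^0.79 = 135^0.79 = 48.19
v^0.39 = 12900^0.39 = 40.10
g^-0.19 = 1.31^-0.19 = 0.9500
D = 1.49 × 48.19 × 40.10 × 0.9500 = 2735 m
   = 2.735 km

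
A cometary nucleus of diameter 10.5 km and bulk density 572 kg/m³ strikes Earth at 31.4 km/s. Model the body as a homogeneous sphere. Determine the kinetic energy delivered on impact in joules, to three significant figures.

d = 10500 m; v = 31400 m/s.
Mass m = (π/6) ρ d³ = (π/6) × 572 × (10500)³ = 3.467 × 10^14 kg
E = ½ m v² = 0.5 × 3.467 × 10^14 × (31400)² = 1.709 × 10^23 J

E ≈ 1.71 × 10^23 J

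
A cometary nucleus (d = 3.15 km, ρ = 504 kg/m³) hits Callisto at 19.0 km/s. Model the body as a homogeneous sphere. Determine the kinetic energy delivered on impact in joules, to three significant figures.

d = 3150 m; v = 19000 m/s.
Mass m = (π/6) ρ d³ = (π/6) × 504 × (3150)³ = 8.248 × 10^12 kg
E = ½ m v² = 0.5 × 8.248 × 10^12 × (19000)² = 1.489 × 10^21 J

E ≈ 1.49 × 10^21 J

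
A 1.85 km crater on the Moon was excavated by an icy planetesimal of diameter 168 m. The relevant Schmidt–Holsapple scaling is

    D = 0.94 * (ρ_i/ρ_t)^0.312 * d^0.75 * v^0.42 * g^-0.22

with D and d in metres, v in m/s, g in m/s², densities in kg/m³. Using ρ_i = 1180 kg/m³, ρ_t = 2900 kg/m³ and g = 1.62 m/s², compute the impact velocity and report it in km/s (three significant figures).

v ≈ 18.6 km/s

Rearranging for v: v = [D / (0.94 · (1180/2900)^0.312 · 168^0.75 · 1.62^-0.22)]^(1/0.42).
D = 1850 m.
(1180/2900)^0.312 = 0.7554
168^0.75 = 46.66
1.62^-0.22 = 0.8993
Denominator = 0.94 × 0.7554 × 46.66 × 0.8993 = 29.80
D / 29.80 = 1850 / 29.80 = 62.08
v = 62.08^(1/0.42) = 62.08^2.381 = 18579 m/s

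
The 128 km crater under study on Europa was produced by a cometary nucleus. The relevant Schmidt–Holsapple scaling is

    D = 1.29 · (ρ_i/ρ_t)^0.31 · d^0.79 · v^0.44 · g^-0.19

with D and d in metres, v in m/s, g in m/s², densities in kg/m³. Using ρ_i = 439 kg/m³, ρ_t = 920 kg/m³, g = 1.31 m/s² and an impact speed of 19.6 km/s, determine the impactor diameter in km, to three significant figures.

d ≈ 12.3 km

Rearranging for d: d = [D / (1.29 · (439/920)^0.31 · 19600^0.44 · 1.31^-0.19)]^(1/0.79).
D = 128000 m.
(439/920)^0.31 = 0.7950
19600^0.44 = 77.37
1.31^-0.19 = 0.9500
Denominator = 1.29 × 0.7950 × 77.37 × 0.9500 = 75.38
D / 75.38 = 128000 / 75.38 = 1698
d = 1698^(1/0.79) = 1698^1.2658 = 12259 m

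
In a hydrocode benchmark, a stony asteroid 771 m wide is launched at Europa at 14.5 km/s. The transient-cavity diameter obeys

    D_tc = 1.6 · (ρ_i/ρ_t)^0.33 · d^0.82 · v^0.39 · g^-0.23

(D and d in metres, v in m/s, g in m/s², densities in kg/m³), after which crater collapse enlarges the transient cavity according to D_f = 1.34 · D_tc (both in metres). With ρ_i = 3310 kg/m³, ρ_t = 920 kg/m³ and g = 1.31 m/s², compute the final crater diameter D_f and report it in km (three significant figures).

v = 14500 m/s.
(ρ_i/ρ_t)^0.33 = (3310/920)^0.33 = 1.526
d^0.82 = 771^0.82 = 233.0
v^0.39 = 14500^0.39 = 41.97
g^-0.23 = 1.31^-0.23 = 0.9398
D_tc = 1.6 × 1.526 × 233.0 × 41.97 × 0.9398 = 22440 m
D_f = 1.34 × 22440 = 30070 m
     = 30.07 km

D_f ≈ 30.1 km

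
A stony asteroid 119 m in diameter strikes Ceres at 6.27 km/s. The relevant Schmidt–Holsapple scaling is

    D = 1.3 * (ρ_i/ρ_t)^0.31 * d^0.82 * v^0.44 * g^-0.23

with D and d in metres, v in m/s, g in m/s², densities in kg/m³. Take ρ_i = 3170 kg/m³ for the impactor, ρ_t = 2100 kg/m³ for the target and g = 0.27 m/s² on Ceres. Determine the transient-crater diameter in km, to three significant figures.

D ≈ 4.71 km

In SI units: v = 6270 m/s.
(ρ_i/ρ_t)^0.31 = (3170/2100)^0.31 = 1.136
d^0.82 = 119^0.82 = 50.34
v^0.44 = 6270^0.44 = 46.86
g^-0.23 = 0.27^-0.23 = 1.351
D = 1.3 × 1.136 × 50.34 × 46.86 × 1.351 = 4706 m
   = 4.706 km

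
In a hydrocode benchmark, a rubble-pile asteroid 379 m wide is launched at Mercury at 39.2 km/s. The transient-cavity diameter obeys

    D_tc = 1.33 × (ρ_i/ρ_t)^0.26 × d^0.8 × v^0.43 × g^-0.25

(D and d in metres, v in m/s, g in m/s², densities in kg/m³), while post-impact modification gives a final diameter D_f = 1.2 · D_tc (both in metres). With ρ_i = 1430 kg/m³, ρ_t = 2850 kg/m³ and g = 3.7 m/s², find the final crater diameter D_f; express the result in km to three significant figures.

D_f ≈ 10.5 km

v = 39200 m/s.
(ρ_i/ρ_t)^0.26 = (1430/2850)^0.26 = 0.8358
d^0.8 = 379^0.8 = 115.6
v^0.43 = 39200^0.43 = 94.43
g^-0.25 = 3.7^-0.25 = 0.7210
D_tc = 1.33 × 0.8358 × 115.6 × 94.43 × 0.7210 = 8749 m
D_f = 1.2 × 8749 = 10499 m
     = 10.50 km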